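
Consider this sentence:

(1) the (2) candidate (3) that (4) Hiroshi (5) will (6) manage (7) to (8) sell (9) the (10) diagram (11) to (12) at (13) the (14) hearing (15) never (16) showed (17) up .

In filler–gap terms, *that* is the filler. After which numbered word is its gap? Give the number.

The filler 'that' is interpreted as the object of the preposition 'to' (recipient of 'sell'). It moves to the left edge, and the trace sits right after 'to':
The candidate that Hiroshi will manage to sell the diagram to ___ at the hearing never showed up.
'to' is word 11.

11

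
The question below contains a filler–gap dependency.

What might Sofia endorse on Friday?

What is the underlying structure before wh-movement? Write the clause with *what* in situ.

Sofia might endorse what on Friday.

The filler 'what' is interpreted as the direct object of 'endorse'. Fronting leaves a gap immediately after 'endorse':
What might Sofia endorse ___ on Friday?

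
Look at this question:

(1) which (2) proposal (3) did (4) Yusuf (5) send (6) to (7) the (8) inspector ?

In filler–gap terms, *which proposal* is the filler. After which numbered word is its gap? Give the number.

5

Before movement: Yusuf did send which proposal to the inspector.
'which proposal' functions as the direct object of 'send'. Wh-movement fronts it, leaving a gap right after 'send':
Which proposal did Yusuf send ___ to the inspector?
'send' is word 5.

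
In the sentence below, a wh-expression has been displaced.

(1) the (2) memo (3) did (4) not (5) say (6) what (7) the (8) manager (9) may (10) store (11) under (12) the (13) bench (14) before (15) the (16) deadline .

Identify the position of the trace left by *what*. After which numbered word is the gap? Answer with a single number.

In situ: The manager may store what under the bench before the deadline.
The filler 'what' is interpreted as the direct object of 'store'. Wh-movement fronts it, leaving a gap right after 'store':
The memo did not say what the manager may store ___ under the bench before the deadline.
'store' is word 10.

10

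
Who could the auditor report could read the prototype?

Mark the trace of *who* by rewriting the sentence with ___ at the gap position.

Pre-movement form: The auditor could report who could read the prototype.
'who' functions as the subject of the clause embedded under 'report'. The gap is right after 'report'.

Who could the auditor report ___ could read the prototype?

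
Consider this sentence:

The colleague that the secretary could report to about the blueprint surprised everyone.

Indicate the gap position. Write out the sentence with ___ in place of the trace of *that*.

The colleague that the secretary could report to ___ about the blueprint surprised everyone.

'that' is the object of the preposition 'to'. The gap is right after 'to'.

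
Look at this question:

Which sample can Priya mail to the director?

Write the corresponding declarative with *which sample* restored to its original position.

'which sample' is the direct object of 'mail'. Fronting leaves a gap immediately after 'mail':
Which sample can Priya mail ___ to the director?

Priya can mail which sample to the director.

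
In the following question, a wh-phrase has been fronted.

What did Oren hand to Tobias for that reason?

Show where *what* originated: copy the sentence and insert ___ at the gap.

What did Oren hand ___ to Tobias for that reason?

In situ: Oren did hand what to Tobias for that reason.
'what' is the direct object of 'hand'. The gap is right after 'hand'.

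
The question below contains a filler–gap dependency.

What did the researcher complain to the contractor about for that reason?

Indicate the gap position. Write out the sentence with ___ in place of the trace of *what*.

What did the researcher complain to the contractor about ___ for that reason?

Pre-movement form: The researcher did complain to the contractor about what for that reason.
'what' is the object of the preposition 'about'. The gap is right after 'about'.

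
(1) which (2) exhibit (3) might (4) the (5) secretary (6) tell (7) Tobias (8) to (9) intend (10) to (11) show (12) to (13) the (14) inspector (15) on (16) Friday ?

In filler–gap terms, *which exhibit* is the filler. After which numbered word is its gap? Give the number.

Pre-movement form: The secretary might tell Tobias to intend to show which exhibit to the inspector on Friday.
'which exhibit' functions as the direct object of 'show'. It moves to the left edge, and the trace sits right after 'show':
Which exhibit might the secretary tell Tobias to intend to show ___ to the inspector on Friday?
'show' is word 11.

11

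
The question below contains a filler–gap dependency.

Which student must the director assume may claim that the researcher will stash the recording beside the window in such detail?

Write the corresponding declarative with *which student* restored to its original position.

'which student' functions as the subject of the clause embedded under 'assume'. Wh-movement fronts it, leaving a gap right after 'assume':
Which student must the director assume ___ may claim that the researcher will stash the recording beside the window in such detail?

The director must assume which student may claim that the researcher will stash the recording beside the window in such detail.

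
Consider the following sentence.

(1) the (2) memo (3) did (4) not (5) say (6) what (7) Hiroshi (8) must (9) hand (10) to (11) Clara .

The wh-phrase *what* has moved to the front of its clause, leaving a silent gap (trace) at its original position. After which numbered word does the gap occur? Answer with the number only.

9

Before movement: Hiroshi must hand what to Clara.
'what' functions as the direct object of 'hand'. It moves to the left edge, and the trace sits right after 'hand':
The memo did not say what Hiroshi must hand ___ to Clara.
'hand' is word 9.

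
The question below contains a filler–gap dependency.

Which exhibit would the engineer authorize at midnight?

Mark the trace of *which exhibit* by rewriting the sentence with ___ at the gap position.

Which exhibit would the engineer authorize ___ at midnight?

Pre-movement form: The engineer would authorize which exhibit at midnight.
The filler 'which exhibit' is interpreted as the direct object of 'authorize'. The gap is right after 'authorize'.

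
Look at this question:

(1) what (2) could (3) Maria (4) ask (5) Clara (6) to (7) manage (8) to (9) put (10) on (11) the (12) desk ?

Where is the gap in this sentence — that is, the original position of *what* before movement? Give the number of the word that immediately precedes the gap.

Pre-movement form: Maria could ask Clara to manage to put what on the desk.
'what' is the direct object of 'put'. It moves to the left edge, and the trace sits right after 'put':
What could Maria ask Clara to manage to put ___ on the desk?
'put' is word 9.

9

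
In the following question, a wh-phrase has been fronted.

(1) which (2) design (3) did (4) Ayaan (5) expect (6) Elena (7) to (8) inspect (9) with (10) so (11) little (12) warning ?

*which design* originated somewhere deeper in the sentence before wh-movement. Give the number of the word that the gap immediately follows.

Before movement: Ayaan did expect Elena to inspect which design with so little warning.
'which design' functions as the direct object of 'inspect'. It moves to the left edge, and the trace sits right after 'inspect':
Which design did Ayaan expect Elena to inspect ___ with so little warning?
'inspect' is word 8.

8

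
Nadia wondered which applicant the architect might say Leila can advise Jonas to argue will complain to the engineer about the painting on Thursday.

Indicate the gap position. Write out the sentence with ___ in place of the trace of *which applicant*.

Pre-movement form: The architect might say Leila can advise Jonas to argue which applicant will complain to the engineer about the painting on Thursday.
'which applicant' is the subject of the clause embedded under 'argue'. The gap is right after 'argue'.

Nadia wondered which applicant the architect might say Leila can advise Jonas to argue ___ will complain to the engineer about the painting on Thursday.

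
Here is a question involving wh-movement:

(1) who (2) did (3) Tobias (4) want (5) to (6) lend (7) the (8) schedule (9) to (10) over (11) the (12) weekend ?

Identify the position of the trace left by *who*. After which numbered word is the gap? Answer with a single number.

Before movement: Tobias did want to lend the schedule to who over the weekend.
The filler 'who' is interpreted as the object of the preposition 'to' (recipient of 'lend'). Fronting leaves a gap immediately after 'to':
Who did Tobias want to lend the schedule to ___ over the weekend?
'to' is word 9.

9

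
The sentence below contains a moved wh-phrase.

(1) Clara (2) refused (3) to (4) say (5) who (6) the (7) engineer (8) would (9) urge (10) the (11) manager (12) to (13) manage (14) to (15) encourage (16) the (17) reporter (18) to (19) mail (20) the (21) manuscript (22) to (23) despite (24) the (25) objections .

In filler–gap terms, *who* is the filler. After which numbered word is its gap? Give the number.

Underlying clause: The engineer would urge the manager to manage to encourage the reporter to mail the manuscript to who despite the objections.
The filler 'who' is interpreted as the object of the preposition 'to' (recipient of 'mail'). Wh-movement fronts it, leaving a gap right after 'to':
Clara refused to say who the engineer would urge the manager to manage to encourage the reporter to mail the manuscript to ___ despite the objections.
'to' is word 22.

22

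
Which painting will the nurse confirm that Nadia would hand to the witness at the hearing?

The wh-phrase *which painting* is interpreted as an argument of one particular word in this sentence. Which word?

Underlying clause: The nurse will confirm that Nadia would hand which painting to the witness at the hearing.
The filler 'which painting' is interpreted as the direct object of 'hand'. Wh-movement fronts it, leaving a gap right after 'hand':
Which painting will the nurse confirm that Nadia would hand ___ to the witness at the hearing?

hand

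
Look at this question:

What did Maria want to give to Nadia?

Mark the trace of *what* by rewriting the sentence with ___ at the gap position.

Pre-movement form: Maria did want to give what to Nadia.
'what' is the direct object of 'give'. The gap is right after 'give'.

What did Maria want to give ___ to Nadia?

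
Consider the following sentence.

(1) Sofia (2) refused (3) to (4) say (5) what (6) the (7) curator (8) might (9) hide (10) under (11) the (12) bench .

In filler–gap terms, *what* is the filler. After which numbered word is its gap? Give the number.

Underlying clause: The curator might hide what under the bench.
'what' functions as the direct object of 'hide'. Wh-movement fronts it, leaving a gap right after 'hide':
Sofia refused to say what the curator might hide ___ under the bench.
'hide' is word 9.

9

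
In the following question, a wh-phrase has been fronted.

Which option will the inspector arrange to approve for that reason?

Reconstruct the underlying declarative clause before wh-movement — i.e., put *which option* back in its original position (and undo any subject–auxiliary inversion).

The inspector will arrange to approve which option for that reason.

'which option' is the direct object of 'approve'. It moves to the left edge, and the trace sits right after 'approve':
Which option will the inspector arrange to approve ___ for that reason?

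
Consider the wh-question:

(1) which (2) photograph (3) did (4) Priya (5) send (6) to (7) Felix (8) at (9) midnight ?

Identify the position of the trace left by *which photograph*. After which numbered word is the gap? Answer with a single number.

5

Pre-movement form: Priya did send which photograph to Felix at midnight.
'which photograph' functions as the direct object of 'send'. It moves to the left edge, and the trace sits right after 'send':
Which photograph did Priya send ___ to Felix at midnight?
'send' is word 5.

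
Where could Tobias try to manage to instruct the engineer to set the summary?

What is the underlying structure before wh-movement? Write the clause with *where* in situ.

The filler 'where' is interpreted as the locative complement of 'set'. Fronting leaves a gap immediately after 'summary':
Where could Tobias try to manage to instruct the engineer to set the summary ___?

Tobias could try to manage to instruct the engineer to set the summary where.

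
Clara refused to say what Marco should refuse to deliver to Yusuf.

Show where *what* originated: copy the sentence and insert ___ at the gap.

Clara refused to say what Marco should refuse to deliver ___ to Yusuf.

Underlying clause: Marco should refuse to deliver what to Yusuf.
'what' functions as the direct object of 'deliver'. The gap is right after 'deliver'.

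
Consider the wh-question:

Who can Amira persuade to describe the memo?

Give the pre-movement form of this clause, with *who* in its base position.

'who' is the direct object of 'persuade'. Fronting leaves a gap immediately after 'persuade':
Who can Amira persuade ___ to describe the memo?

Amira can persuade who to describe the memo.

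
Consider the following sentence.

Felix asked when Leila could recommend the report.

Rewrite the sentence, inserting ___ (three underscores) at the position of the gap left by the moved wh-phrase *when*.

Felix asked when Leila could recommend the report ___.

Pre-movement form: Leila could recommend the report when.
'when' functions as the temporal adjunct. The gap is right after 'report'.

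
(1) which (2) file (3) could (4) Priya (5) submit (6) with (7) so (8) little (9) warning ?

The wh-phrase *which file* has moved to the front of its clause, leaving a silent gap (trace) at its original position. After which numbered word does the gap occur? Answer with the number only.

Pre-movement form: Priya could submit which file with so little warning.
The filler 'which file' is interpreted as the direct object of 'submit'. Fronting leaves a gap immediately after 'submit':
Which file could Priya submit ___ with so little warning?
'submit' is word 5.

5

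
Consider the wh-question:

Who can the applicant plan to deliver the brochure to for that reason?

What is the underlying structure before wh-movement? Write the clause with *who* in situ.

'who' is the object of the preposition 'to' (recipient of 'deliver'). Wh-movement fronts it, leaving a gap right after 'to':
Who can the applicant plan to deliver the brochure to ___ for that reason?

The applicant can plan to deliver the brochure to who for that reason.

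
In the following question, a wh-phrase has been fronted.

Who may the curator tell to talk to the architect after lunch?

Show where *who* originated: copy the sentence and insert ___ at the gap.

Who may the curator tell ___ to talk to the architect after lunch?

Pre-movement form: The curator may tell who to talk to the architect after lunch.
'who' functions as the direct object of 'tell'. The gap is right after 'tell'.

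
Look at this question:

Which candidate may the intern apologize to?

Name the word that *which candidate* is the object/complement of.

Pre-movement form: The intern may apologize to which candidate.
'which candidate' is the object of the preposition 'to'. Fronting leaves a gap immediately after 'to':
Which candidate may the intern apologize to ___?

to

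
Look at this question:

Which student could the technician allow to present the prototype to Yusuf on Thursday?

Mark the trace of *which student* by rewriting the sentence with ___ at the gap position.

Which student could the technician allow ___ to present the prototype to Yusuf on Thursday?

Pre-movement form: The technician could allow which student to present the prototype to Yusuf on Thursday.
'which student' functions as the direct object of 'allow'. The gap is right after 'allow'.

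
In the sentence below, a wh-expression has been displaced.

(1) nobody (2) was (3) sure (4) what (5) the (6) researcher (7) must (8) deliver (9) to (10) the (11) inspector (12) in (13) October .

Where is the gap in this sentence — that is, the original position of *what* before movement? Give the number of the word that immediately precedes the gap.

8

In situ: The researcher must deliver what to the inspector in October.
'what' functions as the direct object of 'deliver'. Fronting leaves a gap immediately after 'deliver':
Nobody was sure what the researcher must deliver ___ to the inspector in October.
'deliver' is word 8.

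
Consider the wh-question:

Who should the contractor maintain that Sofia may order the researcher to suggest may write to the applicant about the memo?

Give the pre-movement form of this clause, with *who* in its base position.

The contractor should maintain that Sofia may order the researcher to suggest who may write to the applicant about the memo.

'who' functions as the subject of the clause embedded under 'suggest'. Wh-movement fronts it, leaving a gap right after 'suggest':
Who should the contractor maintain that Sofia may order the researcher to suggest ___ may write to the applicant about the memo?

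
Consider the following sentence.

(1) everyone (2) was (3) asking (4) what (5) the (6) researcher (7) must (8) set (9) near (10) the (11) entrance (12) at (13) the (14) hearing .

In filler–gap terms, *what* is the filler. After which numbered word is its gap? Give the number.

Underlying clause: The researcher must set what near the entrance at the hearing.
'what' functions as the direct object of 'set'. Wh-movement fronts it, leaving a gap right after 'set':
Everyone was asking what the researcher must set ___ near the entrance at the hearing.
'set' is word 8.

8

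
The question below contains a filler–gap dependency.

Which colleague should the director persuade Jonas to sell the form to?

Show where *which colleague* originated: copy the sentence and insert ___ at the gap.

Which colleague should the director persuade Jonas to sell the form to ___?

Underlying clause: The director should persuade Jonas to sell the form to which colleague.
The filler 'which colleague' is interpreted as the object of the preposition 'to' (recipient of 'sell'). The gap is right after 'to'.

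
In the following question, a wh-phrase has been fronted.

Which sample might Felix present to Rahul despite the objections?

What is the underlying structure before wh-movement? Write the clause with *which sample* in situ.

Felix might present which sample to Rahul despite the objections.

'which sample' is the direct object of 'present'. Wh-movement fronts it, leaving a gap right after 'present':
Which sample might Felix present ___ to Rahul despite the objections?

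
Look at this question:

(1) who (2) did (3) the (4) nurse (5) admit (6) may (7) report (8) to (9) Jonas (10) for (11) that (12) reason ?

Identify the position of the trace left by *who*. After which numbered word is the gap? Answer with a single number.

5

Underlying clause: The nurse did admit who may report to Jonas for that reason.
'who' functions as the subject of the clause embedded under 'admit'. Wh-movement fronts it, leaving a gap right after 'admit':
Who did the nurse admit ___ may report to Jonas for that reason?
'admit' is word 5.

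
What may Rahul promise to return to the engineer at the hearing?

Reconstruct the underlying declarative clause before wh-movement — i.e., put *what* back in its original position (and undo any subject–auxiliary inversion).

'what' functions as the direct object of 'return'. Fronting leaves a gap immediately after 'return':
What may Rahul promise to return ___ to the engineer at the hearing?

Rahul may promise to return what to the engineer at the hearing.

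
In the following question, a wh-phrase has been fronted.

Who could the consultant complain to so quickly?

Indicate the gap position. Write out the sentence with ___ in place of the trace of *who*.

Who could the consultant complain to ___ so quickly?

Pre-movement form: The consultant could complain to who so quickly.
'who' functions as the object of the preposition 'to'. The gap is right after 'to'.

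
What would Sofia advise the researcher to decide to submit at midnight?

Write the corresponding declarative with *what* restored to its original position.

'what' functions as the direct object of 'submit'. Wh-movement fronts it, leaving a gap right after 'submit':
What would Sofia advise the researcher to decide to submit ___ at midnight?

Sofia would advise the researcher to decide to submit what at midnight.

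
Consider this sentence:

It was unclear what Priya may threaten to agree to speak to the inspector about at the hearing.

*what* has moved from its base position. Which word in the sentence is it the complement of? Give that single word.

about

Underlying clause: Priya may threaten to agree to speak to the inspector about what at the hearing.
The filler 'what' is interpreted as the object of the preposition 'about'. Wh-movement fronts it, leaving a gap right after 'about':
It was unclear what Priya may threaten to agree to speak to the inspector about ___ at the hearing.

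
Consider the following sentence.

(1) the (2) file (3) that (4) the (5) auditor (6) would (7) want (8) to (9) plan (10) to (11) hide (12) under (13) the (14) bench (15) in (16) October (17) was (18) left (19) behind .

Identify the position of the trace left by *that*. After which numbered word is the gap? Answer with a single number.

The filler 'that' is interpreted as the direct object of 'hide'. Wh-movement fronts it, leaving a gap right after 'hide':
The file that the auditor would want to plan to hide ___ under the bench in October was left behind.
'hide' is word 11.

11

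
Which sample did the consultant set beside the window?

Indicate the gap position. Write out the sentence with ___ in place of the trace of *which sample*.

Before movement: The consultant did set which sample beside the window.
'which sample' is the direct object of 'set'. The gap is right after 'set'.

Which sample did the consultant set ___ beside the window?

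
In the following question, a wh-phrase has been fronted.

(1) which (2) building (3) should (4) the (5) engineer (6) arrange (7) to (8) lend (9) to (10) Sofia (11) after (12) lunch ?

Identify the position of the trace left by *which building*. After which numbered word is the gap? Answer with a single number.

In situ: The engineer should arrange to lend which building to Sofia after lunch.
'which building' is the direct object of 'lend'. Fronting leaves a gap immediately after 'lend':
Which building should the engineer arrange to lend ___ to Sofia after lunch?
'lend' is word 8.

8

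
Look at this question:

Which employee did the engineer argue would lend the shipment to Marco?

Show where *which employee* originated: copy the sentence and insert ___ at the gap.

Which employee did the engineer argue ___ would lend the shipment to Marco?

In situ: The engineer did argue which employee would lend the shipment to Marco.
'which employee' functions as the subject of the clause embedded under 'argue'. The gap is right after 'argue'.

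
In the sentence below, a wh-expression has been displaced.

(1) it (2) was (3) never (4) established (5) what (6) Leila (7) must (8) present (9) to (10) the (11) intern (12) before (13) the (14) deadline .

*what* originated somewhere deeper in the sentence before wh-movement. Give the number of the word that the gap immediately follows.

Underlying clause: Leila must present what to the intern before the deadline.
The filler 'what' is interpreted as the direct object of 'present'. Fronting leaves a gap immediately after 'present':
It was never established what Leila must present ___ to the intern before the deadline.
'present' is word 8.

8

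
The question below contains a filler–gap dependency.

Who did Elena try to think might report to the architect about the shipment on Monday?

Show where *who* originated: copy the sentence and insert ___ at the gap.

Underlying clause: Elena did try to think who might report to the architect about the shipment on Monday.
'who' functions as the subject of the clause embedded under 'think'. The gap is right after 'think'.

Who did Elena try to think ___ might report to the architect about the shipment on Monday?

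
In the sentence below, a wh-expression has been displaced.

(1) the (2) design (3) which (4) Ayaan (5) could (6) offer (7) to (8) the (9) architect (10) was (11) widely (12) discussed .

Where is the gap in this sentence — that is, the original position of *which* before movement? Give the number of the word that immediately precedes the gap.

6

'which' functions as the direct object of 'offer'. Fronting leaves a gap immediately after 'offer':
The design which Ayaan could offer ___ to the architect was widely discussed.
'offer' is word 6.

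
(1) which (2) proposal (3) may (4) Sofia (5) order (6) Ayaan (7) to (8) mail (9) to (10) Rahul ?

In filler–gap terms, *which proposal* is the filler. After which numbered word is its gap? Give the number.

8

In situ: Sofia may order Ayaan to mail which proposal to Rahul.
'which proposal' functions as the direct object of 'mail'. Wh-movement fronts it, leaving a gap right after 'mail':
Which proposal may Sofia order Ayaan to mail ___ to Rahul?
'mail' is word 8.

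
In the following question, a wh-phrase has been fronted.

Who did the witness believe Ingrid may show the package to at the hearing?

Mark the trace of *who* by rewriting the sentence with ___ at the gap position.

Underlying clause: The witness did believe Ingrid may show the package to who at the hearing.
'who' is the object of the preposition 'to' (recipient of 'show'). The gap is right after 'to'.

Who did the witness believe Ingrid may show the package to ___ at the hearing?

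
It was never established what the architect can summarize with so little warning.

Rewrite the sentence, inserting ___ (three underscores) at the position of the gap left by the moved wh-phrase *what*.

In situ: The architect can summarize what with so little warning.
'what' is the direct object of 'summarize'. The gap is right after 'summarize'.

It was never established what the architect can summarize ___ with so little warning.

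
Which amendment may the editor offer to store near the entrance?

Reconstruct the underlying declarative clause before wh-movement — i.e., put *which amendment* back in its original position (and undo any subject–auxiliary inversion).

The editor may offer to store which amendment near the entrance.

'which amendment' is the direct object of 'store'. It moves to the left edge, and the trace sits right after 'store':
Which amendment may the editor offer to store ___ near the entrance?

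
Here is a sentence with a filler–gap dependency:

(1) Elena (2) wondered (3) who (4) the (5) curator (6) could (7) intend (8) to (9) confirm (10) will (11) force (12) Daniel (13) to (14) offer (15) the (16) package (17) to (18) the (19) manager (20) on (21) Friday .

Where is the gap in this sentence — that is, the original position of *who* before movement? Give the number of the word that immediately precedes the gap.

Underlying clause: The curator could intend to confirm who will force Daniel to offer the package to the manager on Friday.
'who' is the subject of the clause embedded under 'confirm'. It moves to the left edge, and the trace sits right after 'confirm':
Elena wondered who the curator could intend to confirm ___ will force Daniel to offer the package to the manager on Friday.
'confirm' is word 9.

9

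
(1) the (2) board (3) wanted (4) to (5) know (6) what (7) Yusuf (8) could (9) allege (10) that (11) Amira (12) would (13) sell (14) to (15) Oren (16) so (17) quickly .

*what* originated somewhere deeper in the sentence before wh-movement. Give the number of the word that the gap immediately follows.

13

Underlying clause: Yusuf could allege that Amira would sell what to Oren so quickly.
'what' is the direct object of 'sell'. Wh-movement fronts it, leaving a gap right after 'sell':
The board wanted to know what Yusuf could allege that Amira would sell ___ to Oren so quickly.
'sell' is word 13.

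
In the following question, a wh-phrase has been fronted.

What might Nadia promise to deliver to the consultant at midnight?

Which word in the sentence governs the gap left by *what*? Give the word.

Underlying clause: Nadia might promise to deliver what to the consultant at midnight.
The filler 'what' is interpreted as the direct object of 'deliver'. Fronting leaves a gap immediately after 'deliver':
What might Nadia promise to deliver ___ to the consultant at midnight?

deliver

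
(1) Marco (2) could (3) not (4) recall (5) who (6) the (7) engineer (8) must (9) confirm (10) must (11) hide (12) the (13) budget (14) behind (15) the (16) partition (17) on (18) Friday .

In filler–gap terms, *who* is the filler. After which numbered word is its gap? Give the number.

9

Pre-movement form: The engineer must confirm who must hide the budget behind the partition on Friday.
'who' functions as the subject of the clause embedded under 'confirm'. It moves to the left edge, and the trace sits right after 'confirm':
Marco could not recall who the engineer must confirm ___ must hide the budget behind the partition on Friday.
'confirm' is word 9.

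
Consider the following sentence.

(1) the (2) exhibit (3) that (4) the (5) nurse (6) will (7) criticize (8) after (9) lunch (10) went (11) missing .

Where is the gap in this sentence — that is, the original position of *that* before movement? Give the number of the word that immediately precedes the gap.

'that' functions as the direct object of 'criticize'. It moves to the left edge, and the trace sits right after 'criticize':
The exhibit that the nurse will criticize ___ after lunch went missing.
'criticize' is word 7.

7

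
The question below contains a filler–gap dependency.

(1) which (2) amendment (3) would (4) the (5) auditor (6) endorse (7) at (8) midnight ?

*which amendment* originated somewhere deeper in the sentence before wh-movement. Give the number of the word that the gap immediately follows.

6

Pre-movement form: The auditor would endorse which amendment at midnight.
'which amendment' functions as the direct object of 'endorse'. Wh-movement fronts it, leaving a gap right after 'endorse':
Which amendment would the auditor endorse ___ at midnight?
'endorse' is word 6.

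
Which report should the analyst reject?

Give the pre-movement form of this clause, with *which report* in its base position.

The analyst should reject which report.

'which report' is the direct object of 'reject'. Wh-movement fronts it, leaving a gap right after 'reject':
Which report should the analyst reject ___?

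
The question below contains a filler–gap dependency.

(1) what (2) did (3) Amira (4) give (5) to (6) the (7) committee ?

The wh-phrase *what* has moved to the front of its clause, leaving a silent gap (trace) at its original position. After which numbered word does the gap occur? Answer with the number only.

Before movement: Amira did give what to the committee.
'what' functions as the direct object of 'give'. Wh-movement fronts it, leaving a gap right after 'give':
What did Amira give ___ to the committee?
'give' is word 4.

4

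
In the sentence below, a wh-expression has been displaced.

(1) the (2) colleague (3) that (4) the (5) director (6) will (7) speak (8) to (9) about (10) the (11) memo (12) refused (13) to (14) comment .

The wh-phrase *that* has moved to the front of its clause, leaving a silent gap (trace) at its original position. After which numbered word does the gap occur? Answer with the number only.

The filler 'that' is interpreted as the object of the preposition 'to'. It moves to the left edge, and the trace sits right after 'to':
The colleague that the director will speak to ___ about the memo refused to comment.
'to' is word 8.

8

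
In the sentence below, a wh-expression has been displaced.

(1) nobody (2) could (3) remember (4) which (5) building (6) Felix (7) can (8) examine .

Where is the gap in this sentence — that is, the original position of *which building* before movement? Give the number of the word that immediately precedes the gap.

Pre-movement form: Felix can examine which building.
'which building' functions as the direct object of 'examine'. Wh-movement fronts it, leaving a gap right after 'examine':
Nobody could remember which building Felix can examine ___.
'examine' is word 8.

8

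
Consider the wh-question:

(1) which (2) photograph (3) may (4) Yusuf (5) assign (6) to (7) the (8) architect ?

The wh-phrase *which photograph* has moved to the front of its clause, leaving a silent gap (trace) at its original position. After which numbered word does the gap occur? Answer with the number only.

Before movement: Yusuf may assign which photograph to the architect.
'which photograph' functions as the direct object of 'assign'. It moves to the left edge, and the trace sits right after 'assign':
Which photograph may Yusuf assign ___ to the architect?
'assign' is word 5.

5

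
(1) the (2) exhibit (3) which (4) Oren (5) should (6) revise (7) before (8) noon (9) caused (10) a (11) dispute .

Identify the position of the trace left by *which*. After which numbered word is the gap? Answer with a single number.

6

'which' functions as the direct object of 'revise'. It moves to the left edge, and the trace sits right after 'revise':
The exhibit which Oren should revise ___ before noon caused a dispute.
'revise' is word 6.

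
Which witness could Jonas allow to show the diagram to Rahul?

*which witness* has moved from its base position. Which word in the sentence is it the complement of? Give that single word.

In situ: Jonas could allow which witness to show the diagram to Rahul.
'which witness' is the direct object of 'allow'. Wh-movement fronts it, leaving a gap right after 'allow':
Which witness could Jonas allow ___ to show the diagram to Rahul?

allow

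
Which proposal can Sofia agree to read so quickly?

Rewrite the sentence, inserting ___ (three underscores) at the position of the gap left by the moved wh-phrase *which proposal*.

Underlying clause: Sofia can agree to read which proposal so quickly.
'which proposal' is the direct object of 'read'. The gap is right after 'read'.

Which proposal can Sofia agree to read ___ so quickly?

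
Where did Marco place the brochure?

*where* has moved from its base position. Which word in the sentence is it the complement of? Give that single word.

place

In situ: Marco did place the brochure where.
'where' is the locative complement of 'place'. It moves to the left edge, and the trace sits right after 'brochure':
Where did Marco place the brochure ___?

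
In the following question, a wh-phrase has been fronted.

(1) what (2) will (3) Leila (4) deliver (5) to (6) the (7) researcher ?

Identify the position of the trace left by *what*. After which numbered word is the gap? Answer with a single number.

4

In situ: Leila will deliver what to the researcher.
'what' functions as the direct object of 'deliver'. Fronting leaves a gap immediately after 'deliver':
What will Leila deliver ___ to the researcher?
'deliver' is word 4.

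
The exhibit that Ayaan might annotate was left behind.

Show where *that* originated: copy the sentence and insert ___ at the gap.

'that' functions as the direct object of 'annotate'. The gap is right after 'annotate'.

The exhibit that Ayaan might annotate ___ was left behind.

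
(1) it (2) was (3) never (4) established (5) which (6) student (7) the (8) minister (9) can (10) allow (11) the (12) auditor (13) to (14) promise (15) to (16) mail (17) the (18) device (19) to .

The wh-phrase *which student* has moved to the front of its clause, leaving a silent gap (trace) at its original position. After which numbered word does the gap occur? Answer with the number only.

19

In situ: The minister can allow the auditor to promise to mail the device to which student.
'which student' functions as the object of the preposition 'to' (recipient of 'mail'). Wh-movement fronts it, leaving a gap right after 'to':
It was never established which student the minister can allow the auditor to promise to mail the device to ___.
'to' is word 19.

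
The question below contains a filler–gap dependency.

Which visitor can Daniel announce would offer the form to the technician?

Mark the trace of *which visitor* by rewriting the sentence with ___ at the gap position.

Which visitor can Daniel announce ___ would offer the form to the technician?

Underlying clause: Daniel can announce which visitor would offer the form to the technician.
'which visitor' functions as the subject of the clause embedded under 'announce'. The gap is right after 'announce'.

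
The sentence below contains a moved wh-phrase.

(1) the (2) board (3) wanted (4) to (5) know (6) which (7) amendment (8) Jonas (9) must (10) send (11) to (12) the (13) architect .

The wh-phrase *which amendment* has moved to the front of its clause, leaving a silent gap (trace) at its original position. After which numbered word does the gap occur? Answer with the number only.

In situ: Jonas must send which amendment to the architect.
'which amendment' functions as the direct object of 'send'. Wh-movement fronts it, leaving a gap right after 'send':
The board wanted to know which amendment Jonas must send ___ to the architect.
'send' is word 10.

10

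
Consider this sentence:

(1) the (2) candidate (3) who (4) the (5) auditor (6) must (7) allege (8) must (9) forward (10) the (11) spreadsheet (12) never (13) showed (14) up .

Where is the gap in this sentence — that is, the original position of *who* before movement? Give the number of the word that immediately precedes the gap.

'who' is the subject of the clause embedded under 'allege'. It moves to the left edge, and the trace sits right after 'allege':
The candidate who the auditor must allege ___ must forward the spreadsheet never showed up.
'allege' is word 7.

7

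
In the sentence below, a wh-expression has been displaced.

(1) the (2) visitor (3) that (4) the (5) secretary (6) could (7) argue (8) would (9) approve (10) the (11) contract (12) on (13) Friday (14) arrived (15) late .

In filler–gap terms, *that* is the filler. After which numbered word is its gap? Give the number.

7

The filler 'that' is interpreted as the subject of the clause embedded under 'argue'. Wh-movement fronts it, leaving a gap right after 'argue':
The visitor that the secretary could argue ___ would approve the contract on Friday arrived late.
'argue' is word 7.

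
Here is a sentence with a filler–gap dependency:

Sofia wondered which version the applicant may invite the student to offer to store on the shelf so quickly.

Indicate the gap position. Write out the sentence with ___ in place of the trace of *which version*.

Pre-movement form: The applicant may invite the student to offer to store which version on the shelf so quickly.
'which version' is the direct object of 'store'. The gap is right after 'store'.

Sofia wondered which version the applicant may invite the student to offer to store ___ on the shelf so quickly.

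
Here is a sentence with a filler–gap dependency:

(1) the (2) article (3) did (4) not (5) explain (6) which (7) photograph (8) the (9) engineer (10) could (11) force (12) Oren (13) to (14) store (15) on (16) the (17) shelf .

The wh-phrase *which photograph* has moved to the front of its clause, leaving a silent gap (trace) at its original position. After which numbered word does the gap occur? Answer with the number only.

14

Pre-movement form: The engineer could force Oren to store which photograph on the shelf.
'which photograph' functions as the direct object of 'store'. Wh-movement fronts it, leaving a gap right after 'store':
The article did not explain which photograph the engineer could force Oren to store ___ on the shelf.
'store' is word 14.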